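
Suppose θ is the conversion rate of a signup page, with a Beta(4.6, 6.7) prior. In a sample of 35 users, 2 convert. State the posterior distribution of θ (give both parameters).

Posterior: Beta(6.6, 39.7)

Observing 2 successes and 33 failures updates Beta(4.6, 6.7) by adding the success and failure counts to the two shape parameters: α = 4.6+2 = 6.6, β = 6.7+33 = 39.7.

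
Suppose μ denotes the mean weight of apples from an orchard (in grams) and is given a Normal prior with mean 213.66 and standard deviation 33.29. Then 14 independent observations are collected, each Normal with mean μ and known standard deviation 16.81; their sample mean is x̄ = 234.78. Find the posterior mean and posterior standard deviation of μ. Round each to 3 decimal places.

With known σ, the Normal prior is conjugate. Weight on the data is w = (n/σ²)/(n/σ² + 1/τ₀²) = 0.0495442/(0.0495442+0.00090234) = 0.98211.
Posterior mean = w·x̄ + (1−w)·μ₀ = 0.98211·234.78 + 0.017887·213.66 = 234.402. Posterior variance = 1/(0.0495442+0.00090234) = 19.8230, so SD = 4.452.

Posterior mean ≈ 234.402; posterior SD ≈ 4.452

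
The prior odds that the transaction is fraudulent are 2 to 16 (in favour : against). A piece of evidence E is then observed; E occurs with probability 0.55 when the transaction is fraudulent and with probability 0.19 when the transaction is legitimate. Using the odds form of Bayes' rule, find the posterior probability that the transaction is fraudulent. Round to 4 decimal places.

Posterior probability ≈ 0.2657

Prior odds = 2/16 = 0.12500. In log-odds, ln(0.12500) = -2.0794.
Add log likelihood ratio: ln(2.8947) = 1.0629.
Posterior log-odds = -1.0165, so posterior odds = exp(-1.0165) = 0.36184. Converting, P(H|E) = 0.36184/1.3618 = 0.2657.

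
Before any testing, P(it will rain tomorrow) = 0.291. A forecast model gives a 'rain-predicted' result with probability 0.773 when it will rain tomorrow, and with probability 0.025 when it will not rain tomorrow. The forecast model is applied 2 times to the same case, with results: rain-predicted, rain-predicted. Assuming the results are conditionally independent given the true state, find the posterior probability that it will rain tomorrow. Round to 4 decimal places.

Let H be the event that it will rain tomorrow; start with P(H) = 0.291. P('rain-predicted'|H) = 0.773, P('rain-predicted'|¬H) = 0.025.
Update on result 1 ('rain-predicted'): P(H) ← 0.773·0.2910 / (0.773·0.2910 + 0.025·0.7090) = 0.22494/0.24267 = 0.9270.
Update on result 2 ('rain-predicted'): P(H) ← 0.773·0.9270 / (0.773·0.9270 + 0.025·0.0730) = 0.71654/0.71836 = 0.9975.

Posterior P(H) ≈ 0.9975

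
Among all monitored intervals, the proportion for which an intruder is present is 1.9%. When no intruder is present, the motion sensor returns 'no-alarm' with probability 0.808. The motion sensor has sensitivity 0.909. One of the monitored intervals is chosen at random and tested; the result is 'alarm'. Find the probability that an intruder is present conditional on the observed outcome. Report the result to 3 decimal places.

Let H be the event that an intruder is present. P(H) = 0.019, so P(¬H) = 0.981. With E the 'alarm' result, P(E|H) = 0.909 and P(E|¬H) = 0.192.
P(E) = 0.909·0.019 + 0.192·0.981 = 0.017271 + 0.18835 = 0.20562.
By Bayes' theorem, P(H|E) = 0.017271 / 0.20562 = 0.084.

P(H | E) ≈ 0.084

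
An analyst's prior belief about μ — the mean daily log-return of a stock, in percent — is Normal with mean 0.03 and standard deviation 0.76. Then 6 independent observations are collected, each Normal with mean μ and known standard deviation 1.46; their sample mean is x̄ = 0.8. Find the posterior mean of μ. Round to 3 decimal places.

Prior precision 1/τ₀² = 1/0.76² = 1.73130; data precision n/σ² = 6/1.46² = 2.81479.
Posterior precision = 1.73130 + 2.81479 = 4.54609.
Posterior mean = (1.73130·0.03 + 2.81479·0.8) / 4.54609 = 0.507.

Posterior mean ≈ 0.507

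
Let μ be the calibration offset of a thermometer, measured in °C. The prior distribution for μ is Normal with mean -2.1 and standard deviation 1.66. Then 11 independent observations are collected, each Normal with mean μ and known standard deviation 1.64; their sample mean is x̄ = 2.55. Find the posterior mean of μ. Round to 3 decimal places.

Prior precision 1/τ₀² = 1/1.66² = 0.362897; data precision n/σ² = 11/1.64² = 4.08983.
Posterior precision = 0.362897 + 4.08983 = 4.45272.
Posterior mean = (0.362897·-2.1 + 4.08983·2.55) / 4.45272 = 2.171.

Posterior mean ≈ 2.171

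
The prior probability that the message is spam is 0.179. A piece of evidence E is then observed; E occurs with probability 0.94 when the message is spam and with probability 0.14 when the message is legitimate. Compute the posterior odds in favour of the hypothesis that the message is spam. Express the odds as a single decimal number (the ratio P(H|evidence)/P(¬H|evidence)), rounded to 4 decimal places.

Prior odds = 0.179/(1−0.179) = 0.21803. In log-odds, ln(0.21803) = -1.5231.
Add log likelihood ratio: ln(6.7143) = 1.9042.
Posterior log-odds = 0.38110, so posterior odds = exp(0.38110) = 1.4639.

Posterior odds ≈ 1.4639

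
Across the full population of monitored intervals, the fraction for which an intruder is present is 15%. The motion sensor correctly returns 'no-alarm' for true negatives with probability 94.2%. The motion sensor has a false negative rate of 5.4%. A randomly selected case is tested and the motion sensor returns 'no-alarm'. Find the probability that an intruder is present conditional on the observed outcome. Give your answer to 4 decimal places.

P(H | E) ≈ 0.0100

Let H be the event that an intruder is present. P(H) = 0.15, so P(¬H) = 0.85. With E the 'no-alarm' result, P(E|H) = 0.054 and P(E|¬H) = 0.942.
P(E) = 0.054·0.15 + 0.942·0.85 = 0.0081000 + 0.80070 = 0.80880.
By Bayes' theorem, P(H|E) = 0.0081000 / 0.80880 = 0.0100.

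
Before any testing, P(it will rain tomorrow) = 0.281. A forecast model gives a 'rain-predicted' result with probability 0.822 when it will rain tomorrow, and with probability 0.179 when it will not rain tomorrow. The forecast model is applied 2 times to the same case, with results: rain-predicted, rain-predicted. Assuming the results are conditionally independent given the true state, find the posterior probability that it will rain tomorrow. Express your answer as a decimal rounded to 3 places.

Let H be the event that it will rain tomorrow; start with P(H) = 0.281. P('rain-predicted'|H) = 0.822, P('rain-predicted'|¬H) = 0.179.
Update on result 1 ('rain-predicted'): P(H) ← 0.822·0.2810 / (0.822·0.2810 + 0.179·0.7190) = 0.23098/0.35968 = 0.6422.
Update on result 2 ('rain-predicted'): P(H) ← 0.822·0.6422 / (0.822·0.6422 + 0.179·0.3578) = 0.52787/0.59192 = 0.8918.

Posterior P(H) ≈ 0.892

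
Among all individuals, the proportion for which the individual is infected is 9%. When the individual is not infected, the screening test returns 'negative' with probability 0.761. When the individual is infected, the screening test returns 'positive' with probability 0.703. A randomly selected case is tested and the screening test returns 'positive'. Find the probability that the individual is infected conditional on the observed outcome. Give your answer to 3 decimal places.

Write H for 'the individual is infected'. Prior odds H:¬H = 0.09/0.91 = 0.098901. For the 'positive' outcome, the likelihood ratio is 0.703/0.239 = 2.9414.
Posterior odds = 0.098901 × 2.9414 = 0.29091, so P(H|E) = 0.29091/(1+0.29091) = 0.225.

P(H | E) ≈ 0.225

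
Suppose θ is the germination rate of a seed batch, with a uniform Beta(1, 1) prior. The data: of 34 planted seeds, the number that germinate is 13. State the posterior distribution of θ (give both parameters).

Observing 13 successes and 21 failures updates Beta(1, 1) by adding the success and failure counts to the two shape parameters: α = 1+13 = 14, β = 1+21 = 22.

Posterior: Beta(14, 22)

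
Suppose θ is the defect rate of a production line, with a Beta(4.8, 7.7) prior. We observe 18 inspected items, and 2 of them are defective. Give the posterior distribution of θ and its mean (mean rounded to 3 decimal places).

Observing 2 successes and 16 failures updates Beta(4.8, 7.7) by adding the success and failure counts to the two shape parameters: α = 4.8+2 = 6.8, β = 7.7+16 = 23.7.
E[θ | data] = 6.8/(6.8+23.7) = 0.223.

Posterior: Beta(6.8, 23.7); mean ≈ 0.223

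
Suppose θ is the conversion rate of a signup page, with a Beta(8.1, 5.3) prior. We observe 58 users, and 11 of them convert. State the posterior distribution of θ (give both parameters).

Observing 11 successes and 47 failures updates Beta(8.1, 5.3) by adding the success and failure counts to the two shape parameters: α = 8.1+11 = 19.1, β = 5.3+47 = 52.3.

Posterior: Beta(19.1, 52.3)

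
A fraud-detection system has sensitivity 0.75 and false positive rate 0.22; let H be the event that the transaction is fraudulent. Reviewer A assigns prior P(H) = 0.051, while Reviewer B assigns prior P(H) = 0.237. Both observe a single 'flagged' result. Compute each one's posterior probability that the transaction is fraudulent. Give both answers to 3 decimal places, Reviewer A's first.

P('+'|H) = 0.75, P('+'|¬H) = 0.22.
Reviewer A: numerator 0.75·0.051 = 0.038250; evidence = 0.038250+0.22·0.949 = 0.24703; posterior = 0.155.
Reviewer B: numerator 0.75·0.237 = 0.17775; evidence = 0.17775+0.22·0.763 = 0.34561; posterior = 0.514.

Reviewer A: 0.155; Reviewer B: 0.514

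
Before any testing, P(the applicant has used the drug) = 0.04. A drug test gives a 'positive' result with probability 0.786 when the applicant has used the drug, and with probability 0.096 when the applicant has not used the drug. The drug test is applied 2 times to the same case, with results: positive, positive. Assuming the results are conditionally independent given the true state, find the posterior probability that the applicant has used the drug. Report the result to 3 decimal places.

Posterior P(H) ≈ 0.736

Let H be the event that the applicant has used the drug; start with P(H) = 0.04. P('positive'|H) = 0.786, P('positive'|¬H) = 0.096.
Update on result 1 ('positive'): P(H) ← 0.786·0.0400 / (0.786·0.0400 + 0.096·0.9600) = 0.031440/0.12360 = 0.2544.
Update on result 2 ('positive'): P(H) ← 0.786·0.2544 / (0.786·0.2544 + 0.096·0.7456) = 0.19993/0.27151 = 0.7364.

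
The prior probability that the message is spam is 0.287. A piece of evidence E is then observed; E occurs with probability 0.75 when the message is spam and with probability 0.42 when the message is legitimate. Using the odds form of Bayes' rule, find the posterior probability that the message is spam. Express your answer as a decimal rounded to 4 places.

Posterior probability ≈ 0.4182

Prior odds = 0.287/(1−0.287) = 0.40252. In log-odds, ln(0.40252) = -0.91000.
Add log likelihood ratio: ln(1.7857) = 0.57982.
Posterior log-odds = -0.33018, so posterior odds = exp(-0.33018) = 0.71879. Converting, P(H|E) = 0.71879/1.7188 = 0.4182.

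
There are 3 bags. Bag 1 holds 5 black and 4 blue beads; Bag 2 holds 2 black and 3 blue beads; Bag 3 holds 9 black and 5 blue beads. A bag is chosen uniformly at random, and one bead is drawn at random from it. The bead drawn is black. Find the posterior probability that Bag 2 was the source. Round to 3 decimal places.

Tabulate prior·likelihood by source: [1] prior 0.333333, lik 0.5556, product 0.1852; [2] prior 0.333333, lik 0.4, product 0.1333; [3] prior 0.333333, lik 0.6429, product 0.2143.
Normalizing constant = 0.53280; the posterior for Bag 2 is its product over the sum, 0.1333/0.53280 = 0.250.

Posterior probability ≈ 0.250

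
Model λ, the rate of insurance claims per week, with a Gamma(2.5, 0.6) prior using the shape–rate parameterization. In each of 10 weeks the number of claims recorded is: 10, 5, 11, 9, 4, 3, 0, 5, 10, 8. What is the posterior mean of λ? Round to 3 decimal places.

Posterior mean ≈ 6.368

Total count ∑xᵢ = 65 over n = 10 weeks.
Gamma is conjugate to the Poisson likelihood: posterior is Gamma(shape = 2.5+65 = 67.5, rate = 0.6+10 = 10.6).
E[λ | data] = 67.5/10.6 = 6.368.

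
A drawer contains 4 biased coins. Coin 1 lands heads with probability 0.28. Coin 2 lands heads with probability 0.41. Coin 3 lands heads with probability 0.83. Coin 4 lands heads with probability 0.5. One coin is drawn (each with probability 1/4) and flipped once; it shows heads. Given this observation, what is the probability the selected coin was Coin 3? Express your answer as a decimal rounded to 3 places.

Tabulate prior·likelihood by source: [1] prior 0.25, lik 0.28, product 0.07000; [2] prior 0.25, lik 0.41, product 0.1025; [3] prior 0.25, lik 0.83, product 0.2075; [4] prior 0.25, lik 0.5, product 0.1250.
Normalizing constant = 0.50500; the posterior for Coin 3 is its product over the sum, 0.2075/0.50500 = 0.411.

Posterior probability ≈ 0.411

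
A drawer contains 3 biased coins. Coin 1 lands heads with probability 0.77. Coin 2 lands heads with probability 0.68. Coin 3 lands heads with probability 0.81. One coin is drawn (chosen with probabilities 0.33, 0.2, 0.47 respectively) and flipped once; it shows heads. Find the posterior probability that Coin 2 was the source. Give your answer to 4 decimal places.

Posterior probability ≈ 0.1764

P(heads|C1) = 0.77; P(heads|C2) = 0.68; P(heads|C3) = 0.81.
Prior × likelihood for each source: 0.33·0.77=0.2541, 0.2·0.68=0.1360, 0.47·0.81=0.3807. Summing gives P(heads) = 0.77080.
P(Coin 2 | heads) = 0.1360 / 0.77080 = 0.1764.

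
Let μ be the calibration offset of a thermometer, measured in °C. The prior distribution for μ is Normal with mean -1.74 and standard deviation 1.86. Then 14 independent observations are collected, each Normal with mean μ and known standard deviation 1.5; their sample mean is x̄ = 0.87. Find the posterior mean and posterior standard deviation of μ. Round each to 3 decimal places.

Prior precision 1/τ₀² = 1/1.86² = 0.289051; data precision n/σ² = 14/1.5² = 6.22222.
Posterior precision = 0.289051 + 6.22222 = 6.51127, giving posterior SD = 1/√6.51127 = 0.392.
Posterior mean = (0.289051·-1.74 + 6.22222·0.87) / 6.51127 = 0.754.

Posterior mean ≈ 0.754; posterior SD ≈ 0.392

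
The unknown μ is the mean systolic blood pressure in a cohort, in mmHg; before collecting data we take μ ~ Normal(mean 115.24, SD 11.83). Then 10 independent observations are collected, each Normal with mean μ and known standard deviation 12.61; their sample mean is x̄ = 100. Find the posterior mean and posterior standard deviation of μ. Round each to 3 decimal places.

Posterior mean ≈ 101.555; posterior SD ≈ 3.779

With known σ, the Normal prior is conjugate. Weight on the data is w = (n/σ²)/(n/σ² + 1/τ₀²) = 0.0628883/(0.0628883+0.00714547) = 0.89797.
Posterior mean = w·x̄ + (1−w)·μ₀ = 0.89797·100 + 0.10203·115.24 = 101.555. Posterior variance = 1/(0.0628883+0.00714547) = 14.2788, so SD = 3.779.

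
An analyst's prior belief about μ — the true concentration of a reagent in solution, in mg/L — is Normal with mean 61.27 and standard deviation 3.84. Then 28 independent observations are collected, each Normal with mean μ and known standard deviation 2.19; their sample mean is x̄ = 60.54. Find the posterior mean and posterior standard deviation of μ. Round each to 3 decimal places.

Prior precision 1/τ₀² = 1/3.84² = 0.0678168; data precision n/σ² = 28/2.19² = 5.83808.
Posterior precision = 0.0678168 + 5.83808 = 5.90589, giving posterior SD = 1/√5.90589 = 0.411.
Posterior mean = (0.0678168·61.27 + 5.83808·60.54) / 5.90589 = 60.548.

Posterior mean ≈ 60.548; posterior SD ≈ 0.411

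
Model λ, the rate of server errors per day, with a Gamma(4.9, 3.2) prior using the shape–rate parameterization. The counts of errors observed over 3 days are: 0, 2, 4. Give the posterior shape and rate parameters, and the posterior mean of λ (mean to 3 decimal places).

The Poisson likelihood adds the total count to the shape and the number of exposure periods to the rate. Here ∑xᵢ = 6 and n = 3, so shape 4.9→10.9 and rate 3.2→6.2.
E[λ | data] = 10.9/6.2 = 1.758.

Posterior: Gamma(shape=10.9, rate=6.2); mean ≈ 1.758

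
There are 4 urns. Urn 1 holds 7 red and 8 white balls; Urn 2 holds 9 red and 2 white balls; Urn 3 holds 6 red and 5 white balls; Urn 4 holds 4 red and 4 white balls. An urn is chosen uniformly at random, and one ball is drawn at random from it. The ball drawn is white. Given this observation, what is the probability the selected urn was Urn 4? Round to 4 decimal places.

Posterior probability ≈ 0.2995

Tabulate prior·likelihood by source: [1] prior 0.25, lik 0.5333, product 0.1333; [2] prior 0.25, lik 0.1818, product 0.04545; [3] prior 0.25, lik 0.4545, product 0.1136; [4] prior 0.25, lik 0.5, product 0.1250.
Normalizing constant = 0.41742; the posterior for Urn 4 is its product over the sum, 0.1250/0.41742 = 0.2995.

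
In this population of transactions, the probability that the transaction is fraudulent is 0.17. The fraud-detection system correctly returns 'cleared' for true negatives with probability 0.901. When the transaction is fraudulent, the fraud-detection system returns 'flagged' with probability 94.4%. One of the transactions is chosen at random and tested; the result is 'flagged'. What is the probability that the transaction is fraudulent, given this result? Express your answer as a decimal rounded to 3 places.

P(H | E) ≈ 0.661

Write H for 'the transaction is fraudulent'. Prior odds H:¬H = 0.17/0.83 = 0.20482. For the 'flagged' outcome, the likelihood ratio is 0.944/0.099 = 9.5354.
Posterior odds = 0.20482 × 9.5354 = 1.9530, so P(H|E) = 1.9530/(1+1.9530) = 0.661.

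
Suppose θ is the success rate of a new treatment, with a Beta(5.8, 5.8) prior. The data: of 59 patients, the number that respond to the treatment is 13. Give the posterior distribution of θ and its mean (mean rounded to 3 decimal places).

Posterior: Beta(18.8, 51.8); mean ≈ 0.266

Observing 13 successes and 46 failures updates Beta(5.8, 5.8) by adding the success and failure counts to the two shape parameters: α = 5.8+13 = 18.8, β = 5.8+46 = 51.8.
Posterior mean = α/(α+β) = 18.8/70.6 = 0.266.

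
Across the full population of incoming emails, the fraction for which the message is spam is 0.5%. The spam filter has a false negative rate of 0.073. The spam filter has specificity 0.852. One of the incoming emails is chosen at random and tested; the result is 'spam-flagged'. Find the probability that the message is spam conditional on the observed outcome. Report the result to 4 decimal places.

P(H | E) ≈ 0.0305

Write H for 'the message is spam'. Prior odds H:¬H = 0.005/0.995 = 0.0050251. For the 'spam-flagged' outcome, the likelihood ratio is 0.927/0.148 = 6.2635.
Posterior odds = 0.0050251 × 6.2635 = 0.031475, so P(H|E) = 0.031475/(1+0.031475) = 0.0305.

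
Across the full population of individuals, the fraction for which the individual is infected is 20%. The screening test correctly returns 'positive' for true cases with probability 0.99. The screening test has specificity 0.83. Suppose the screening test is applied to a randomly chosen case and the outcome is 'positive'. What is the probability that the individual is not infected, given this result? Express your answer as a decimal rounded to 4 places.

Write H for 'the individual is infected'. Prior odds H:¬H = 0.2/0.8 = 0.25000. For the 'positive' outcome, the likelihood ratio is 0.99/0.17 = 5.8235.
Posterior odds = 0.25000 × 5.8235 = 1.4559, so P(H|E) = 1.4559/(1+1.4559) = 0.5928. Then P(¬H|E) = 1 − 0.5928 = 0.4072.

P(¬H | E) ≈ 0.4072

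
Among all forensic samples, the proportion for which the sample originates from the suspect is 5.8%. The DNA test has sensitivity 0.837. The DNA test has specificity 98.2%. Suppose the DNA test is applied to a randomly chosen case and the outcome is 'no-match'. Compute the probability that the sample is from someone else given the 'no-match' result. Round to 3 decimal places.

Let H be the event that the sample originates from the suspect. P(H) = 0.058, so P(¬H) = 0.942. With E the 'no-match' result, P(E|H) = 0.163 and P(E|¬H) = 0.982.
P(E) = 0.163·0.058 + 0.982·0.942 = 0.0094540 + 0.92504 = 0.93450.
By Bayes' theorem, P(H|E) = 0.0094540 / 0.93450 = 0.010. Hence P(¬H|E) = 1 − 0.010 = 0.990.

P(¬H | E) ≈ 0.990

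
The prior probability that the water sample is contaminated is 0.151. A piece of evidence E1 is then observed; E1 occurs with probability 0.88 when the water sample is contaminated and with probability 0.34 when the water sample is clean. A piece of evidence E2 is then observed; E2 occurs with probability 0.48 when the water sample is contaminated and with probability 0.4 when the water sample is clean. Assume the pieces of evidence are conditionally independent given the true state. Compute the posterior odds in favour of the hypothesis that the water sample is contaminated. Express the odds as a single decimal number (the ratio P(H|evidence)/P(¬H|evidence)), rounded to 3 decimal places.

Posterior odds ≈ 0.552

Prior odds = 0.151/(1−0.151) = 0.17786. In log-odds, ln(0.17786) = -1.7268.
Add log likelihood ratios: ln(2.5882) + ln(1.2000) = 1.1333.
Posterior log-odds = -0.59348, so posterior odds = exp(-0.59348) = 0.55240.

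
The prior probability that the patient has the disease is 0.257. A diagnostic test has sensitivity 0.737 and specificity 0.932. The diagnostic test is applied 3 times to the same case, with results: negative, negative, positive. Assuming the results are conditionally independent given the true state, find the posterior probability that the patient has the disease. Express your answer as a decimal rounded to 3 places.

Let H be the event that the patient has the disease; start with P(H) = 0.257. P('positive'|H) = 0.737, P('positive'|¬H) = 0.068.
Update on result 1 ('negative'): P(H) ← 0.263·0.2570 / (0.263·0.2570 + 0.932·0.7430) = 0.067591/0.76007 = 0.0889.
Update on result 2 ('negative'): P(H) ← 0.263·0.0889 / (0.263·0.0889 + 0.932·0.9111) = 0.023388/0.87251 = 0.0268.
Update on result 3 ('positive'): P(H) ← 0.737·0.0268 / (0.737·0.0268 + 0.068·0.9732) = 0.019756/0.085933 = 0.2299.

Posterior P(H) ≈ 0.230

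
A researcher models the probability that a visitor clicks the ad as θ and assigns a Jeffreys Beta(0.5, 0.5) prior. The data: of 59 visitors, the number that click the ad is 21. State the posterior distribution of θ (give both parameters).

Posterior: Beta(21.5, 38.5)

Observing 21 successes and 38 failures updates Beta(0.5, 0.5) by adding the success and failure counts to the two shape parameters: α = 0.5+21 = 21.5, β = 0.5+38 = 38.5.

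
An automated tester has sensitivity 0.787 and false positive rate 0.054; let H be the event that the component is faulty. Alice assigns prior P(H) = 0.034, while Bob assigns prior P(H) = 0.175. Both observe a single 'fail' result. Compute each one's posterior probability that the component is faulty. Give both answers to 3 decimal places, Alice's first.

Alice: 0.339; Bob: 0.756

The likelihood ratio for a 'fail' result is 0.787/0.054 = 14.574.
Alice: prior odds 0.034/0.966 = 0.035197; posterior odds 0.51296; posterior probability 0.339.
Bob: prior odds 0.175/0.825 = 0.21212; posterior odds 3.0915; posterior probability 0.756.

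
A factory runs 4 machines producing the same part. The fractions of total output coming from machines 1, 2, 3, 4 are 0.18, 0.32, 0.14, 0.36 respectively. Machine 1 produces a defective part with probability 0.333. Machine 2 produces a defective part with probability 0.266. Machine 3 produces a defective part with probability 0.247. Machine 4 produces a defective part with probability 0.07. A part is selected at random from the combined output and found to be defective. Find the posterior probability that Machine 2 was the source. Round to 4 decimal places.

Tabulate prior·likelihood by source: [1] prior 0.18, lik 0.333, product 0.05994; [2] prior 0.32, lik 0.266, product 0.08512; [3] prior 0.14, lik 0.247, product 0.03458; [4] prior 0.36, lik 0.07, product 0.02520.
Normalizing constant = 0.20484; the posterior for Machine 2 is its product over the sum, 0.08512/0.20484 = 0.4155.

Posterior probability ≈ 0.4155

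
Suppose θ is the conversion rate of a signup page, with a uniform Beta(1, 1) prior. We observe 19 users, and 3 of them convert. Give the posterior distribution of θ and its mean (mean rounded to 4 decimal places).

Posterior: Beta(4, 17); mean ≈ 0.1905

Observing 3 successes and 16 failures updates Beta(1, 1) by adding the success and failure counts to the two shape parameters: α = 1+3 = 4, β = 1+16 = 17.
Posterior mean = α/(α+β) = 4/21 = 0.1905.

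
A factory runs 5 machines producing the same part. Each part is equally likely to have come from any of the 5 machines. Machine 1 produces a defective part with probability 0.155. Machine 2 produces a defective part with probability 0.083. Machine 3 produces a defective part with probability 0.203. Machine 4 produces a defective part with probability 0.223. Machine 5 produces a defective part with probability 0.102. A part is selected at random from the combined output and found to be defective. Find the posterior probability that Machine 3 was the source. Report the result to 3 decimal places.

Posterior probability ≈ 0.265

Tabulate prior·likelihood by source: [1] prior 0.2, lik 0.155, product 0.03100; [2] prior 0.2, lik 0.083, product 0.01660; [3] prior 0.2, lik 0.203, product 0.04060; [4] prior 0.2, lik 0.223, product 0.04460; [5] prior 0.2, lik 0.102, product 0.02040.
Normalizing constant = 0.15320; the posterior for Machine 3 is its product over the sum, 0.04060/0.15320 = 0.265.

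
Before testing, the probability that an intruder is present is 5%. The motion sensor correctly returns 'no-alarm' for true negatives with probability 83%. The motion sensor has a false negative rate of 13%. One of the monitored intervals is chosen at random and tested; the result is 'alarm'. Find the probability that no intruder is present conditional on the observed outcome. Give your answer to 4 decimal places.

P(¬H | E) ≈ 0.7878

Write H for 'an intruder is present'. Prior odds H:¬H = 0.05/0.95 = 0.052632. For the 'alarm' outcome, the likelihood ratio is 0.87/0.17 = 5.1176.
Posterior odds = 0.052632 × 5.1176 = 0.26935, so P(H|E) = 0.26935/(1+0.26935) = 0.2122. Then P(¬H|E) = 1 − 0.2122 = 0.7878.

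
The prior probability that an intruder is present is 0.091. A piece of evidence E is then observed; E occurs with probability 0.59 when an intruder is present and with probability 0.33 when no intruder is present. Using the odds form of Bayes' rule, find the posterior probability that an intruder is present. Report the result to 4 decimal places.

Posterior probability ≈ 0.1518

Prior odds = 0.091/(1−0.091) = 0.10011.
Likelihood ratio for E = 0.59/0.33 = 1.7879.
Posterior odds = prior odds × LR = 0.17898.
Posterior probability = odds/(1+odds) = 0.17898/1.1790 = 0.1518.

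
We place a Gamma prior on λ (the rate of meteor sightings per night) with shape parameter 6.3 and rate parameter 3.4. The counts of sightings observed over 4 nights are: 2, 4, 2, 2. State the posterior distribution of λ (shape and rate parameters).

The Poisson likelihood adds the total count to the shape and the number of exposure periods to the rate. Here ∑xᵢ = 10 and n = 4, so shape 6.3→16.3 and rate 3.4→7.4.

Posterior: Gamma(shape=16.3, rate=7.4)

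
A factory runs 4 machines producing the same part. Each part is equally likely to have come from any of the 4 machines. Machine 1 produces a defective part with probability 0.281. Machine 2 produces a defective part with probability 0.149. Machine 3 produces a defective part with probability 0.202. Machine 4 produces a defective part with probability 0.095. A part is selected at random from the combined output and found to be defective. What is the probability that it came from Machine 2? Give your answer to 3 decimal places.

Posterior probability ≈ 0.205

P(defective|M1) = 0.281; P(defective|M2) = 0.149; P(defective|M3) = 0.202; P(defective|M4) = 0.095.
Prior × likelihood for each source: 0.25·0.281=0.07025, 0.25·0.149=0.03725, 0.25·0.202=0.05050, 0.25·0.095=0.02375. Summing gives P(defective) = 0.18175.
P(Machine 2 | defective) = 0.03725 / 0.18175 = 0.205.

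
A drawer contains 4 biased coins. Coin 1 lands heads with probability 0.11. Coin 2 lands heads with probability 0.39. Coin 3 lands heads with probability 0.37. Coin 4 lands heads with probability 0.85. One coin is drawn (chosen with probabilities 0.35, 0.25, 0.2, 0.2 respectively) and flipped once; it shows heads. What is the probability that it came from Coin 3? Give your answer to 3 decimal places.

Tabulate prior·likelihood by source: [1] prior 0.35, lik 0.11, product 0.03850; [2] prior 0.25, lik 0.39, product 0.09750; [3] prior 0.2, lik 0.37, product 0.07400; [4] prior 0.2, lik 0.85, product 0.1700.
Normalizing constant = 0.38000; the posterior for Coin 3 is its product over the sum, 0.07400/0.38000 = 0.195.

Posterior probability ≈ 0.195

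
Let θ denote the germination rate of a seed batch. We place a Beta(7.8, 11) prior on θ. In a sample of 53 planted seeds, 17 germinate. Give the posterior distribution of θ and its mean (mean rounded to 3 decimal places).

The binomial likelihood is conjugate to the Beta prior: with 17 successes and 36 failures, the posterior is Beta(7.8+17, 11+36) = Beta(24.8, 47).
Posterior mean = α/(α+β) = 24.8/71.8 = 0.345.

Posterior: Beta(24.8, 47); mean ≈ 0.345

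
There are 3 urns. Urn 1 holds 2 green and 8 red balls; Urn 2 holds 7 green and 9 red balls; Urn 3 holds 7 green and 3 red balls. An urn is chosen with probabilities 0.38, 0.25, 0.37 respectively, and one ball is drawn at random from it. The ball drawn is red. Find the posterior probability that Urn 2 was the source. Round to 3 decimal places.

P(red|Urn 1) = 0.8; P(red|Urn 2) = 0.5625; P(red|Urn 3) = 0.3.
Prior × likelihood for each source: 0.38·0.8=0.3040, 0.25·0.5625=0.1406, 0.37·0.3=0.1110. Summing gives P(red) = 0.55563.
P(Urn 2 | red) = 0.1406 / 0.55563 = 0.253.

Posterior probability ≈ 0.253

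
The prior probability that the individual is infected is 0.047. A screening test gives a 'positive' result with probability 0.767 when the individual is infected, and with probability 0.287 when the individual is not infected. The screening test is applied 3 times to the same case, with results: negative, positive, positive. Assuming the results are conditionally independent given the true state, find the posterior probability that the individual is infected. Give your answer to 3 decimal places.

Posterior P(H) ≈ 0.103

With H the event that the individual is infected, the joint likelihood of the observed sequence is P(data|H) = 0.233·0.767·0.767 = 0.13707 and P(data|¬H) = 0.713·0.287·0.287 = 0.058729.
Bayes: P(H|data) = 0.047·0.13707 / (0.047·0.13707 + 0.953·0.058729) = 0.0064424/0.062411 = 0.1032.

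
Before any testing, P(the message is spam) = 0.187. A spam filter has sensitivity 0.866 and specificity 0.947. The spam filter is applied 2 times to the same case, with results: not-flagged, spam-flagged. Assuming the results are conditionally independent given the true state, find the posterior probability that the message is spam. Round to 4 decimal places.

With H the event that the message is spam, the joint likelihood of the observed sequence is P(data|H) = 0.134·0.866 = 0.11604 and P(data|¬H) = 0.947·0.053 = 0.050191.
Bayes: P(H|data) = 0.187·0.11604 / (0.187·0.11604 + 0.813·0.050191) = 0.021700/0.062506 = 0.3472.

Posterior P(H) ≈ 0.3472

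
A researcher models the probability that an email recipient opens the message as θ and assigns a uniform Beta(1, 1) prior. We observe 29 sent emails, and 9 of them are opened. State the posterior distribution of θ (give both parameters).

Observing 9 successes and 20 failures updates Beta(1, 1) by adding the success and failure counts to the two shape parameters: α = 1+9 = 10, β = 1+20 = 21.

Posterior: Beta(10, 21)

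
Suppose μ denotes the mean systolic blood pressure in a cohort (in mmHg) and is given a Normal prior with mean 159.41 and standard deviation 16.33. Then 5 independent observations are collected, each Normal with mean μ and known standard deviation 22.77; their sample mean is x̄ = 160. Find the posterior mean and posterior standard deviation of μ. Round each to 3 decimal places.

Prior precision 1/τ₀² = 1/16.33² = 0.00374997; data precision n/σ² = 5/22.77² = 0.00964371.
Posterior precision = 0.00374997 + 0.00964371 = 0.0133937, giving posterior SD = 1/√0.0133937 = 8.641.
Posterior mean = (0.00374997·159.41 + 0.00964371·160) / 0.0133937 = 159.835.

Posterior mean ≈ 159.835; posterior SD ≈ 8.641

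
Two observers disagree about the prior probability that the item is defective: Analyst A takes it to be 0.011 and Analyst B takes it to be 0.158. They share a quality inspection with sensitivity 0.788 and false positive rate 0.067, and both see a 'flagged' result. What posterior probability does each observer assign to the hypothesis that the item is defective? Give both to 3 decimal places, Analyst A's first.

The likelihood ratio for a 'flagged' result is 0.788/0.067 = 11.761.
Analyst A: prior odds 0.011/0.989 = 0.011122; posterior odds 0.13081; posterior probability 0.116.
Analyst B: prior odds 0.158/0.842 = 0.18765; posterior odds 2.2070; posterior probability 0.688.

Analyst A: 0.116; Analyst B: 0.688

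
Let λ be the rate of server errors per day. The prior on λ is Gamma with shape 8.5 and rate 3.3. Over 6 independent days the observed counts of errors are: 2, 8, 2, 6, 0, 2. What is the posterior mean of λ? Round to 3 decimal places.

The Poisson likelihood adds the total count to the shape and the number of exposure periods to the rate. Here ∑xᵢ = 20 and n = 6, so shape 8.5→28.5 and rate 3.3→9.3.
Posterior mean = shape/rate = 28.5/9.3 = 3.065.

Posterior mean ≈ 3.065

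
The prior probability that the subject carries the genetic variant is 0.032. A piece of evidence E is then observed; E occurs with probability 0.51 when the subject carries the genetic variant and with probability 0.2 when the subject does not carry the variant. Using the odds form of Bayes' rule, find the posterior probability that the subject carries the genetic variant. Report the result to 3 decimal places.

Posterior probability ≈ 0.078

Prior odds = 0.032/(1−0.032) = 0.033058.
Likelihood ratio for E = 0.51/0.2 = 2.5500.
Posterior odds = prior odds × LR = 0.084298.
Posterior probability = odds/(1+odds) = 0.084298/1.0843 = 0.078.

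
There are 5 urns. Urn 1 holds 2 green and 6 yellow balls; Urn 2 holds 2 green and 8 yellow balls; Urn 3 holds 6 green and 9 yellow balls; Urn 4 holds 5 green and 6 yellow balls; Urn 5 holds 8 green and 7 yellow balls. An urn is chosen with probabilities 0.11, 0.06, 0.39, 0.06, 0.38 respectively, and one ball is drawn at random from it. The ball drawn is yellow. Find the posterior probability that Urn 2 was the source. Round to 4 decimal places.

Tabulate prior·likelihood by source: [1] prior 0.11, lik 0.75, product 0.08250; [2] prior 0.06, lik 0.8, product 0.04800; [3] prior 0.39, lik 0.6, product 0.2340; [4] prior 0.06, lik 0.5455, product 0.03273; [5] prior 0.38, lik 0.4667, product 0.1773.
Normalizing constant = 0.57456; the posterior for Urn 2 is its product over the sum, 0.04800/0.57456 = 0.0835.

Posterior probability ≈ 0.0835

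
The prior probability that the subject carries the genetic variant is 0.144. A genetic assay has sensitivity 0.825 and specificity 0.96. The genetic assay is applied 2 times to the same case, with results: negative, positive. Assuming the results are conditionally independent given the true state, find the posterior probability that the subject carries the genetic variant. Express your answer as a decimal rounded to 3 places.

Posterior P(H) ≈ 0.387

Let H be the event that the subject carries the genetic variant; start with P(H) = 0.144. P('positive'|H) = 0.825, P('positive'|¬H) = 0.04.
Update on result 1 ('negative'): P(H) ← 0.175·0.1440 / (0.175·0.1440 + 0.96·0.8560) = 0.025200/0.84696 = 0.0298.
Update on result 2 ('positive'): P(H) ← 0.825·0.0298 / (0.825·0.0298 + 0.04·0.9702) = 0.024547/0.063356 = 0.3874.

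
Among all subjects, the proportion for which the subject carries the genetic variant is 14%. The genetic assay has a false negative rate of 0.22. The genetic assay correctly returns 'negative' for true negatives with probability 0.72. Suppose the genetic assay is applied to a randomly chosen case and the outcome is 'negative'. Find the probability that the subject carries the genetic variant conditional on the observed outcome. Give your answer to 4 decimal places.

P(H | E) ≈ 0.0474

Let H be the event that the subject carries the genetic variant. P(H) = 0.14, so P(¬H) = 0.86. With E the 'negative' result, P(E|H) = 0.22 and P(E|¬H) = 0.72.
P(E) = 0.22·0.14 + 0.72·0.86 = 0.030800 + 0.61920 = 0.65000.
By Bayes' theorem, P(H|E) = 0.030800 / 0.65000 = 0.0474.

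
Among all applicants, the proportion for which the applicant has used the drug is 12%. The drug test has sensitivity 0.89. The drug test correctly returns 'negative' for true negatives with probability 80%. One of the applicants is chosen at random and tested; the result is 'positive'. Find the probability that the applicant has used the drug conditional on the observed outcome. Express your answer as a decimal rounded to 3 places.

Write H for 'the applicant has used the drug'. Prior odds H:¬H = 0.12/0.88 = 0.13636. For the 'positive' outcome, the likelihood ratio is 0.89/0.2 = 4.4500.
Posterior odds = 0.13636 × 4.4500 = 0.60682, so P(H|E) = 0.60682/(1+0.60682) = 0.378.

P(H | E) ≈ 0.378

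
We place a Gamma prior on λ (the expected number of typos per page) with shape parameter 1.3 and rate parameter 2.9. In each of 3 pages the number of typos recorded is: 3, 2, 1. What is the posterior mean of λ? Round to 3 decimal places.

The Poisson likelihood adds the total count to the shape and the number of exposure periods to the rate. Here ∑xᵢ = 6 and n = 3, so shape 1.3→7.3 and rate 2.9→5.9.
E[λ | data] = 7.3/5.9 = 1.237.

Posterior mean ≈ 1.237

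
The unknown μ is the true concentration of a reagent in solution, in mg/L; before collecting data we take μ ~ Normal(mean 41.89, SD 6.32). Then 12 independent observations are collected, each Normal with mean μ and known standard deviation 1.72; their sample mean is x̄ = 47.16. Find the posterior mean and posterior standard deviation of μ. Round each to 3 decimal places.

Posterior mean ≈ 47.128; posterior SD ≈ 0.495

Prior precision 1/τ₀² = 1/6.32² = 0.0250361; data precision n/σ² = 12/1.72² = 4.05625.
Posterior precision = 0.0250361 + 4.05625 = 4.08128, giving posterior SD = 1/√4.08128 = 0.495.
Posterior mean = (0.0250361·41.89 + 4.05625·47.16) / 4.08128 = 47.128.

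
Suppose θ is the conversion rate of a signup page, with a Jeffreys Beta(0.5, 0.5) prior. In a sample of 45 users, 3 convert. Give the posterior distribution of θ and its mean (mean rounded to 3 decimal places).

Observing 3 successes and 42 failures updates Beta(0.5, 0.5) by adding the success and failure counts to the two shape parameters: α = 0.5+3 = 3.5, β = 0.5+42 = 42.5.
E[θ | data] = 3.5/(3.5+42.5) = 0.076.

Posterior: Beta(3.5, 42.5); mean ≈ 0.076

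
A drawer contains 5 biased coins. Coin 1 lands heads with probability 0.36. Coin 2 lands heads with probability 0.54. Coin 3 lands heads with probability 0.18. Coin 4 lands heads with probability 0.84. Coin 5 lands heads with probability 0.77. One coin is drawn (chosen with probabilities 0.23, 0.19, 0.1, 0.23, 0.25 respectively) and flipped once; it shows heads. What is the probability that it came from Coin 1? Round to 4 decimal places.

Posterior probability ≈ 0.1406

Tabulate prior·likelihood by source: [1] prior 0.23, lik 0.36, product 0.08280; [2] prior 0.19, lik 0.54, product 0.1026; [3] prior 0.1, lik 0.18, product 0.01800; [4] prior 0.23, lik 0.84, product 0.1932; [5] prior 0.25, lik 0.77, product 0.1925.
Normalizing constant = 0.58910; the posterior for Coin 1 is its product over the sum, 0.08280/0.58910 = 0.1406.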